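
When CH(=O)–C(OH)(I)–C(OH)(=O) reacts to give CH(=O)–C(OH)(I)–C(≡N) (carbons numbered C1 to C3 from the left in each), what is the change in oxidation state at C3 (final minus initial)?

0

Before: C3 has 1 bond to C, 3 bonds to O → oxidation state +3.
After: C3 has 1 bond to C, 3 bonds to N → oxidation state +3.
Δ = +3 − (+3) = 0, so no net redox change at C3.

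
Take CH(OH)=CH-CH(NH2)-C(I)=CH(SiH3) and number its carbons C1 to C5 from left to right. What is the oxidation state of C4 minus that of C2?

+2

C4: 3C, 1I → 0 + 1 = +1
C2: 3C, 1H → 0 − 1 = -1
Difference: +1 − (-1) = +2.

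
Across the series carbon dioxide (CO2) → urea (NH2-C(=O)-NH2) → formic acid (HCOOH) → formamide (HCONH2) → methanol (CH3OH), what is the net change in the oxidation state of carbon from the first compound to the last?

-6

Carbon oxidation states along the series — carbon dioxide: +4, urea: +4, formic acid: +2, formamide: +2, methanol: -2.
Net change = -2 − (+4) = -6.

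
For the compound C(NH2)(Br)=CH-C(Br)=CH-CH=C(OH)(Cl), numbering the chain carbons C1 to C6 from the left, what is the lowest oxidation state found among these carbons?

Each bond to a more electronegative atom (O, N, halogen) counts +1, each bond to a less electronegative atom (H, metal, B, Si) counts −1, and each C–C bond counts 0. Tallying each carbon:
C1: 2C, 1N, 1Br → 0 + 1 + 1 = +2
C2: 3C, 1H → 0 − 1 = -1
C3: 3C, 1Br → 0 + 1 = +1
C4: 3C, 1H → 0 − 1 = -1
C5: 3C, 1H → 0 − 1 = -1
C6: 2C, 1O, 1Cl → 0 + 1 + 1 = +2
The lowest value is -1.

-1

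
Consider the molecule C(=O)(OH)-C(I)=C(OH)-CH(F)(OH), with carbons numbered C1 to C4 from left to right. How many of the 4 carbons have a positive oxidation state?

4

Tallying each carbon's bonds:
C1: 1C, 3O → 0 + 3 = +3
C2: 3C, 1I → 0 + 1 = +1
C3: 3C, 1O → 0 + 1 = +1
C4: 1C, 1H, 1O, 1F → 0 − 1 + 1 + 1 = +1
4 carbons (C1, C2, C3, C4) meet the condition.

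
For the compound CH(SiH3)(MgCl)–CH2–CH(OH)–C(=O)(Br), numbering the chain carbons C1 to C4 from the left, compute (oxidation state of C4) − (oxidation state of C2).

C4: 1C, 2O, 1Br → 0 + 2 + 1 = +3
C2: 2C, 2H → 0 − 2 = -2
Difference: +3 − (-2) = +5.

+5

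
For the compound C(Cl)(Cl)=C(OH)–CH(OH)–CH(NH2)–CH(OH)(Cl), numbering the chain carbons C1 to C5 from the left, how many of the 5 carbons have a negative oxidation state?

Each bond to a more electronegative atom (O, N, halogen) counts +1, each bond to a less electronegative atom (H, metal, B, Si) counts −1, and each C–C bond counts 0. Tallying each carbon:
C1: 2C, 2Cl → 0 + 2 = +2
C2: 3C, 1O → 0 + 1 = +1
C3: 2C, 1H, 1O → 0 − 1 + 1 = 0
C4: 2C, 1H, 1N → 0 − 1 + 1 = 0
C5: 1C, 1H, 1O, 1Cl → 0 − 1 + 1 + 1 = +1
0 carbons meet the condition.

0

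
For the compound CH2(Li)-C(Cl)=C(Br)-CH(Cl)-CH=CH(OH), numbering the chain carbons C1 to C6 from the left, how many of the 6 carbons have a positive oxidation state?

Each bond to a more electronegative atom (O, N, halogen) counts +1, each bond to a less electronegative atom (H, metal, B, Si) counts −1, and each C–C bond counts 0. Tallying each carbon:
C1: 1C, 2H, 1Li → 0 − 2 − 1 = -3
C2: 3C, 1Cl → 0 + 1 = +1
C3: 3C, 1Br → 0 + 1 = +1
C4: 2C, 1H, 1Cl → 0 − 1 + 1 = 0
C5: 3C, 1H → 0 − 1 = -1
C6: 2C, 1H, 1O → 0 − 1 + 1 = 0
2 carbons (C2, C3) meet the condition.

2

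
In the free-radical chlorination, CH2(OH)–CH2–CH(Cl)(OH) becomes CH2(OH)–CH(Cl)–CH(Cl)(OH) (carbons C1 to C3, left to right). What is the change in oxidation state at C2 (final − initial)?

+2

Before: C2 has 2 bonds to C, 2 bonds to H → oxidation state -2.
After: C2 has 2 bonds to C, 1 bond to H, 1 bond to Cl → oxidation state 0.
Δ = 0 − (-2) = +2, so this is an oxidation at C2.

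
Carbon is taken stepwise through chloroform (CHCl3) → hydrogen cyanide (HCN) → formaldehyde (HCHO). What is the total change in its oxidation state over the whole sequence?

Carbon oxidation states along the series — chloroform: +2, hydrogen cyanide: +2, formaldehyde: 0.
Net change = 0 − (+2) = -2.

-2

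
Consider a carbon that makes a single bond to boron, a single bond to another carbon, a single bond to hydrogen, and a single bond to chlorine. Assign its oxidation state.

-1

Assign +1 per bond to O/N/halogen, −1 per bond to H or an electropositive element, and 0 per bond to carbon.
The carbon has one bond to C (0), one bond to Cl (+1), one bond to H (-1), one bond to B (-1).
Oxidation state = 0 + 1 − 1 − 1 = -1.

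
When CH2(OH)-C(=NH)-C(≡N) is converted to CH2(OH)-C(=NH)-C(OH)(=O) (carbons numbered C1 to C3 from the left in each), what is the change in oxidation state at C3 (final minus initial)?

0

Before: C3 has 1 bond to C, 3 bonds to N → oxidation state +3.
After: C3 has 1 bond to C, 3 bonds to O → oxidation state +3.
Δ = +3 − (+3) = 0, so no net redox change at C3.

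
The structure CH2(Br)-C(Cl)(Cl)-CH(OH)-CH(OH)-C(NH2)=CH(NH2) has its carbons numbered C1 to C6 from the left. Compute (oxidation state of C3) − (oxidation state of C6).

0

C3: 2C, 1H, 1O → 0 − 1 + 1 = 0
C6: 2C, 1H, 1N → 0 − 1 + 1 = 0
Difference: 0 − (0) = 0.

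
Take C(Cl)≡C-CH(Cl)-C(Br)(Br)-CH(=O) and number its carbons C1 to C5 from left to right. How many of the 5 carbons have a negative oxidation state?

Tallying each carbon's bonds:
C1: 3C, 1Cl → 0 + 1 = +1
C2: 4C → 0 = 0
C3: 2C, 1H, 1Cl → 0 − 1 + 1 = 0
C4: 2C, 2Br → 0 + 2 = +2
C5: 1C, 1H, 2O → 0 − 1 + 2 = +1
0 carbons meet the condition.

0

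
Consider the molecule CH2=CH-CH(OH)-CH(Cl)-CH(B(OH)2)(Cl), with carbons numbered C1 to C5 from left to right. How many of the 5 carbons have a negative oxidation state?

3

Tallying each carbon's bonds:
C1: 2C, 2H → 0 − 2 = -2
C2: 3C, 1H → 0 − 1 = -1
C3: 2C, 1H, 1O → 0 − 1 + 1 = 0
C4: 2C, 1H, 1Cl → 0 − 1 + 1 = 0
C5: 1C, 1H, 1Cl, 1B → 0 − 1 + 1 − 1 = -1
3 carbons (C1, C2, C5) meet the condition.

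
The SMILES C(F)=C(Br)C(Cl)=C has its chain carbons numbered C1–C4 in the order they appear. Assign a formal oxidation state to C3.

+1

C3 has one bond to C (0), a double bond to C (2×0 = 0), one bond to Cl (+1).
Oxidation state = 0 + 0 + 1 = +1.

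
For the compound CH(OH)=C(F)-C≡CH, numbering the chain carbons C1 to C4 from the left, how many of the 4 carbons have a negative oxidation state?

Tallying each carbon's bonds:
C1: 2C, 1H, 1O → 0 − 1 + 1 = 0
C2: 3C, 1F → 0 + 1 = +1
C3: 4C → 0 = 0
C4: 3C, 1H → 0 − 1 = -1
1 carbon (C4) meets the condition.

1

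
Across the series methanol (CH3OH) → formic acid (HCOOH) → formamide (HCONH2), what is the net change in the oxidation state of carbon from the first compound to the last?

Carbon oxidation states along the series — methanol: -2, formic acid: +2, formamide: +2.
Net change = +2 − (-2) = +4.

+4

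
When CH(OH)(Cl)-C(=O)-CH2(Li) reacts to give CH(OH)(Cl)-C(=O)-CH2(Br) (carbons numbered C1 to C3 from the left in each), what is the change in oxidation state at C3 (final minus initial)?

Before: C3 has 1 bond to C, 2 bonds to H, 1 bond to Li → oxidation state -3.
After: C3 has 1 bond to C, 2 bonds to H, 1 bond to Br → oxidation state -1.
Δ = -1 − (-3) = +2, so this is an oxidation at C3.

+2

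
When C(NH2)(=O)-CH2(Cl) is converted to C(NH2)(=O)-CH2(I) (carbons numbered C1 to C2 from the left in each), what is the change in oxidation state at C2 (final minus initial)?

Before: C2 has 1 bond to C, 2 bonds to H, 1 bond to Cl → oxidation state -1.
After: C2 has 1 bond to C, 2 bonds to H, 1 bond to I → oxidation state -1.
Δ = -1 − (-1) = 0, so no net redox change at C2.

0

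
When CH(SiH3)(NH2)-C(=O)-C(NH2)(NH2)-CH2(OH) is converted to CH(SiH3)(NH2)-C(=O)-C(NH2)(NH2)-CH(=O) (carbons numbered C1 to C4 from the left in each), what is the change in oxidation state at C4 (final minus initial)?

Before: C4 has 1 bond to C, 2 bonds to H, 1 bond to O → oxidation state -1.
After: C4 has 1 bond to C, 1 bond to H, 2 bonds to O → oxidation state +1.
Δ = +1 − (-1) = +2, so this is an oxidation at C4.

+2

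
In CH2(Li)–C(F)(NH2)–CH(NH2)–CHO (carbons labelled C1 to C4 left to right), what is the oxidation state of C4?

+1

Count +1 for every bond to an atom more electronegative than carbon and −1 for every bond to one less electronegative; C–C bonds are 0.
C4 has one bond to C (0), a double bond to O (2×+1 = +2), one bond to H (-1).
Oxidation state = 0 + 2 − 1 = +1.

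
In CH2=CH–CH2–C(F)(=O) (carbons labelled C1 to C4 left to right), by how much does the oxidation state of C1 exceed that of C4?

C1: 2C, 2H → 0 − 2 = -2
C4: 1C, 2O, 1F → 0 + 2 + 1 = +3
Difference: -2 − (+3) = -5.

-5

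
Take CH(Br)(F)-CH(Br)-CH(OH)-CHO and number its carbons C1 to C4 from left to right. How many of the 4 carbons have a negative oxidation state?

0

Each bond to a more electronegative atom (O, N, halogen) counts +1, each bond to a less electronegative atom (H, metal, B, Si) counts −1, and each C–C bond counts 0. Tallying each carbon:
C1: 1C, 1H, 1F, 1Br → 0 − 1 + 1 + 1 = +1
C2: 2C, 1H, 1Br → 0 − 1 + 1 = 0
C3: 2C, 1H, 1O → 0 − 1 + 1 = 0
C4: 1C, 1H, 2O → 0 − 1 + 2 = +1
0 carbons meet the condition.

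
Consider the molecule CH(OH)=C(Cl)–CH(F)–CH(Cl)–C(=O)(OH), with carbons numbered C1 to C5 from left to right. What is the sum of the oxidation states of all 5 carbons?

Tallying each carbon's bonds:
C1: 2C, 1H, 1O → 0 − 1 + 1 = 0
C2: 3C, 1Cl → 0 + 1 = +1
C3: 2C, 1H, 1F → 0 − 1 + 1 = 0
C4: 2C, 1H, 1Cl → 0 − 1 + 1 = 0
C5: 1C, 3O → 0 + 3 = +3
Sum = 0 + 1 + 0 + 0 + 3 = +4.

+4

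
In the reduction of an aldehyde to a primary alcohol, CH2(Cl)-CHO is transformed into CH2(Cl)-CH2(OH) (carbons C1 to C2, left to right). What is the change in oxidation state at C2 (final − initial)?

Before: C2 has 1 bond to C, 1 bond to H, 2 bonds to O → oxidation state +1.
After: C2 has 1 bond to C, 2 bonds to H, 1 bond to O → oxidation state -1.
Δ = -1 − (+1) = -2, so this is a reduction at C2.

-2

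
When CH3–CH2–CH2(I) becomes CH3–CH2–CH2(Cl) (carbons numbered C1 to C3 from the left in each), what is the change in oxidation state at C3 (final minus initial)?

0

Before: C3 has 1 bond to C, 2 bonds to H, 1 bond to I → oxidation state -1.
After: C3 has 1 bond to C, 2 bonds to H, 1 bond to Cl → oxidation state -1.
Δ = -1 − (-1) = 0, so no net redox change at C3.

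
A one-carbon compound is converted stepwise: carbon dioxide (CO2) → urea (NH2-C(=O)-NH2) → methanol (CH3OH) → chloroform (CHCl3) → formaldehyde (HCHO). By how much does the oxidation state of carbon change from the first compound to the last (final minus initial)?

-4

Carbon oxidation states along the series — carbon dioxide: +4, urea: +4, methanol: -2, chloroform: +2, formaldehyde: 0.
Net change = 0 − (+4) = -4.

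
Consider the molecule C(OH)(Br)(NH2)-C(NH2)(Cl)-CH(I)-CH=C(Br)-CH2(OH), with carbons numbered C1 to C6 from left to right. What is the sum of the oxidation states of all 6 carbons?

Bonds to more-electronegative neighbours contribute +1 each, bonds to H or metals contribute −1 each, and C–C bonds contribute 0. Tallying each carbon:
C1: 1C, 1O, 1N, 1Br → 0 + 1 + 1 + 1 = +3
C2: 2C, 1N, 1Cl → 0 + 1 + 1 = +2
C3: 2C, 1H, 1I → 0 − 1 + 1 = 0
C4: 3C, 1H → 0 − 1 = -1
C5: 3C, 1Br → 0 + 1 = +1
C6: 1C, 2H, 1O → 0 − 2 + 1 = -1
Sum = +3 + 2 + 0 − 1 + 1 − 1 = +4.

+4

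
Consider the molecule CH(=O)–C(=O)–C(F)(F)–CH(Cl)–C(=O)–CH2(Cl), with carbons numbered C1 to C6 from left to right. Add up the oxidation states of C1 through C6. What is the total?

+6

Assign +1 per bond to O/N/halogen, −1 per bond to H or an electropositive element, and 0 per bond to carbon. Tallying each carbon:
C1: 1C, 1H, 2O → 0 − 1 + 2 = +1
C2: 2C, 2O → 0 + 2 = +2
C3: 2C, 2F → 0 + 2 = +2
C4: 2C, 1H, 1Cl → 0 − 1 + 1 = 0
C5: 2C, 2O → 0 + 2 = +2
C6: 1C, 2H, 1Cl → 0 − 2 + 1 = -1
Sum = +1 + 2 + 2 + 0 + 2 − 1 = +6.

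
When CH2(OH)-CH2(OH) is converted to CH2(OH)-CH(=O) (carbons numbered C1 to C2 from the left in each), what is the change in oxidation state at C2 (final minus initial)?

Before: C2 has 1 bond to C, 2 bonds to H, 1 bond to O → oxidation state -1.
After: C2 has 1 bond to C, 1 bond to H, 2 bonds to O → oxidation state +1.
Δ = +1 − (-1) = +2, so this is an oxidation at C2.

+2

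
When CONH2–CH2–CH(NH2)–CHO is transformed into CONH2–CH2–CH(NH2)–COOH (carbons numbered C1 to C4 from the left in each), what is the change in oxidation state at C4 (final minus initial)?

Before: C4 has 1 bond to C, 1 bond to H, 2 bonds to O → oxidation state +1.
After: C4 has 1 bond to C, 3 bonds to O → oxidation state +3.
Δ = +3 − (+1) = +2, so this is an oxidation at C4.

+2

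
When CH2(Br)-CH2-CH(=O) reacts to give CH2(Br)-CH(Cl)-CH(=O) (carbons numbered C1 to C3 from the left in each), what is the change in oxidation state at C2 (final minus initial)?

Before: C2 has 2 bonds to C, 2 bonds to H → oxidation state -2.
After: C2 has 2 bonds to C, 1 bond to H, 1 bond to Cl → oxidation state 0.
Δ = 0 − (-2) = +2, so this is an oxidation at C2.

+2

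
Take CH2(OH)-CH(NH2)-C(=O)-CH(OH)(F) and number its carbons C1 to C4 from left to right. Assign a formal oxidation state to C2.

C2 has one bond to C (0), one bond to C (0), one bond to H (-1), one bond to N (+1).
Oxidation state = 0 + 0 − 1 + 1 = 0.

0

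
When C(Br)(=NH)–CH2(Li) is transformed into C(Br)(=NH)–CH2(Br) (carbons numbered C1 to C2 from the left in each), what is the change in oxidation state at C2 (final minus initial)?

Before: C2 has 1 bond to C, 2 bonds to H, 1 bond to Li → oxidation state -3.
After: C2 has 1 bond to C, 2 bonds to H, 1 bond to Br → oxidation state -1.
Δ = -1 − (-3) = +2, so this is an oxidation at C2.

+2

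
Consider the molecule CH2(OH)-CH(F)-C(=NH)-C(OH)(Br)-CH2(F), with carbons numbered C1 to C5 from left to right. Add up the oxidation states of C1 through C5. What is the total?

+2

Assign +1 per bond to O/N/halogen, −1 per bond to H or an electropositive element, and 0 per bond to carbon. Tallying each carbon:
C1: 1C, 2H, 1O → 0 − 2 + 1 = -1
C2: 2C, 1H, 1F → 0 − 1 + 1 = 0
C3: 2C, 2N → 0 + 2 = +2
C4: 2C, 1O, 1Br → 0 + 1 + 1 = +2
C5: 1C, 2H, 1F → 0 − 2 + 1 = -1
Sum = -1 + 0 + 2 + 2 − 1 = +2.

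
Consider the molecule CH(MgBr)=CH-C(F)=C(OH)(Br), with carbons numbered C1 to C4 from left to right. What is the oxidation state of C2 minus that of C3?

-2

C2: 3C, 1H → 0 − 1 = -1
C3: 3C, 1F → 0 + 1 = +1
Difference: -1 − (+1) = -2.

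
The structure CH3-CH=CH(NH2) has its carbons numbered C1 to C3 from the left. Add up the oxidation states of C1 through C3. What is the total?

-4

Tallying each carbon's bonds:
C1: 1C, 3H → 0 − 3 = -3
C2: 3C, 1H → 0 − 1 = -1
C3: 2C, 1H, 1N → 0 − 1 + 1 = 0
Sum = -3 − 1 + 0 = -4.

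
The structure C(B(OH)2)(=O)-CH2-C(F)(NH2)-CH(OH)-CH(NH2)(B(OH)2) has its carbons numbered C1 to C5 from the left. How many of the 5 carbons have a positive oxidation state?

2

Each bond to a more electronegative atom (O, N, halogen) counts +1, each bond to a less electronegative atom (H, metal, B, Si) counts −1, and each C–C bond counts 0. Tallying each carbon:
C1: 1C, 2O, 1B → 0 + 2 − 1 = +1
C2: 2C, 2H → 0 − 2 = -2
C3: 2C, 1N, 1F → 0 + 1 + 1 = +2
C4: 2C, 1H, 1O → 0 − 1 + 1 = 0
C5: 1C, 1H, 1N, 1B → 0 − 1 + 1 − 1 = -1
2 carbons (C1, C3) meet the condition.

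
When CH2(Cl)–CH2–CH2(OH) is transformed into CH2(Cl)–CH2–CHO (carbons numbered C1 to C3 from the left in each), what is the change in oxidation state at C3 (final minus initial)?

+2

Before: C3 has 1 bond to C, 2 bonds to H, 1 bond to O → oxidation state -1.
After: C3 has 1 bond to C, 1 bond to H, 2 bonds to O → oxidation state +1.
Δ = +1 − (-1) = +2, so this is an oxidation at C3.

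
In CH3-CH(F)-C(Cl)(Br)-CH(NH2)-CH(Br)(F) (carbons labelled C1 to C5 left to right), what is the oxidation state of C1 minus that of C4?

C1: 1C, 3H → 0 − 3 = -3
C4: 2C, 1H, 1N → 0 − 1 + 1 = 0
Difference: -3 − (0) = -3.

-3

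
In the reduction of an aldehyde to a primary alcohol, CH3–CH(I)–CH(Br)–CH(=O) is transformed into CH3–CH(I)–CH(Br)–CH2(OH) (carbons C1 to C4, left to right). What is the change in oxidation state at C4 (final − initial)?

Before: C4 has 1 bond to C, 1 bond to H, 2 bonds to O → oxidation state +1.
After: C4 has 1 bond to C, 2 bonds to H, 1 bond to O → oxidation state -1.
Δ = -1 − (+1) = -2, so this is a reduction at C4.

-2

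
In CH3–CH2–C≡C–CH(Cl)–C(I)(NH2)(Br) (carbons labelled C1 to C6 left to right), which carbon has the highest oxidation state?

Tallying each carbon's bonds:
C1: 1C, 3H → 0 − 3 = -3
C2: 2C, 2H → 0 − 2 = -2
C3: 4C → 0 = 0
C4: 4C → 0 = 0
C5: 2C, 1H, 1Cl → 0 − 1 + 1 = 0
C6: 1C, 1N, 1Br, 1I → 0 + 1 + 1 + 1 = +3
The most oxidised carbon is C6 at +3.

C6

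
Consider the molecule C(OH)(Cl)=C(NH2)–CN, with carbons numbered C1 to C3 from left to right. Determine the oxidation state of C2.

+1

C2 has a double bond to C (2×0 = 0), one bond to C (0), one bond to N (+1).
Oxidation state = 0 + 0 + 1 = +1.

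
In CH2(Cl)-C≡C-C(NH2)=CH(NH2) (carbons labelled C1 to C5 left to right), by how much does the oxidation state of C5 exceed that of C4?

-1

C5: 2C, 1H, 1N → 0 − 1 + 1 = 0
C4: 3C, 1N → 0 + 1 = +1
Difference: 0 − (+1) = -1.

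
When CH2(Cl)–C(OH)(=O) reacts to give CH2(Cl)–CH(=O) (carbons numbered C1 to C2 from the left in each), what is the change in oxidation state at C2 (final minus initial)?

-2

Before: C2 has 1 bond to C, 3 bonds to O → oxidation state +3.
After: C2 has 1 bond to C, 1 bond to H, 2 bonds to O → oxidation state +1.
Δ = +1 − (+3) = -2, so this is a reduction at C2.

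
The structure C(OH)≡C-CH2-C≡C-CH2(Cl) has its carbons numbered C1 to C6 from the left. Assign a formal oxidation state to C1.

C1 has a triple bond to C (3×0 = 0), one bond to O (+1).
Oxidation state = 0 + 1 = +1.

+1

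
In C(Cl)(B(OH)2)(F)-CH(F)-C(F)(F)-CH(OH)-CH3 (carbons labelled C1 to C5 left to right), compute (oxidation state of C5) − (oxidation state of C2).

C5: 1C, 3H → 0 − 3 = -3
C2: 2C, 1H, 1F → 0 − 1 + 1 = 0
Difference: -3 − (0) = -3.

-3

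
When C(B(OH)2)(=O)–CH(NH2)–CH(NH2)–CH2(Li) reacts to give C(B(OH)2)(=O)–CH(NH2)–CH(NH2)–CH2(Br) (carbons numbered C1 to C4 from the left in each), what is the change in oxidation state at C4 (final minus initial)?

Before: C4 has 1 bond to C, 2 bonds to H, 1 bond to Li → oxidation state -3.
After: C4 has 1 bond to C, 2 bonds to H, 1 bond to Br → oxidation state -1.
Δ = -1 − (-3) = +2, so this is an oxidation at C4.

+2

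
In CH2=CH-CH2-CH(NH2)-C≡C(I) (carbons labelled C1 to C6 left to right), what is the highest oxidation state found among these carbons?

Bonds to more-electronegative neighbours contribute +1 each, bonds to H or metals contribute −1 each, and C–C bonds contribute 0. Tallying each carbon:
C1: 2C, 2H → 0 − 2 = -2
C2: 3C, 1H → 0 − 1 = -1
C3: 2C, 2H → 0 − 2 = -2
C4: 2C, 1H, 1N → 0 − 1 + 1 = 0
C5: 4C → 0 = 0
C6: 3C, 1I → 0 + 1 = +1
The highest value is +1.

+1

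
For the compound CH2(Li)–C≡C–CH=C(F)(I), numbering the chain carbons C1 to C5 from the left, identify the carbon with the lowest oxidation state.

C1

Tallying each carbon's bonds:
C1: 1C, 2H, 1Li → 0 − 2 − 1 = -3
C2: 4C → 0 = 0
C3: 4C → 0 = 0
C4: 3C, 1H → 0 − 1 = -1
C5: 2C, 1F, 1I → 0 + 1 + 1 = +2
The most reduced carbon is C1 at -3.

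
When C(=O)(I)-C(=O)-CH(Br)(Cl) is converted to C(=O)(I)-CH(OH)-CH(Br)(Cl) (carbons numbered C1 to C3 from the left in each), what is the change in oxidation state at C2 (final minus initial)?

Before: C2 has 2 bonds to C, 2 bonds to O → oxidation state +2.
After: C2 has 2 bonds to C, 1 bond to H, 1 bond to O → oxidation state 0.
Δ = 0 − (+2) = -2, so this is a reduction at C2.

-2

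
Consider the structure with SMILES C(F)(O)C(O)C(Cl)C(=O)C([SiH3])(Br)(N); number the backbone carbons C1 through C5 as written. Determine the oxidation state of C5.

Each bond to a more electronegative atom (O, N, halogen) counts +1, each bond to a less electronegative atom (H, metal, B, Si) counts −1, and each C–C bond counts 0.
C5 has one bond to C (0), one bond to Si (-1), one bond to Br (+1), one bond to N (+1).
Oxidation state = 0 − 1 + 1 + 1 = +1.

+1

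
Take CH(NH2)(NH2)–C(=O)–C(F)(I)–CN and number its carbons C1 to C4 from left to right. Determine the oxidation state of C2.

C2 has one bond to C (0), one bond to C (0), a double bond to O (2×+1 = +2).
Oxidation state = 0 + 0 + 2 = +2.

+2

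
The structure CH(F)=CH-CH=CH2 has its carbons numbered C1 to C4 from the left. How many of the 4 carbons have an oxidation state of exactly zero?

Tallying each carbon's bonds:
C1: 2C, 1H, 1F → 0 − 1 + 1 = 0
C2: 3C, 1H → 0 − 1 = -1
C3: 3C, 1H → 0 − 1 = -1
C4: 2C, 2H → 0 − 2 = -2
1 carbon (C1) meets the condition.

1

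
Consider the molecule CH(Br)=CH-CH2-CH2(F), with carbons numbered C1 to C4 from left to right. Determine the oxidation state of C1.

Bonds to more-electronegative neighbours contribute +1 each, bonds to H or metals contribute −1 each, and C–C bonds contribute 0.
C1 has a double bond to C (2×0 = 0), one bond to Br (+1), one bond to H (-1).
Oxidation state = 0 + 1 − 1 = 0.

0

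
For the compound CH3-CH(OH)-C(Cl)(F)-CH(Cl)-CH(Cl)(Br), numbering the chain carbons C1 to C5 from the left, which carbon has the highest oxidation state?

C3

Tallying each carbon's bonds:
C1: 1C, 3H → 0 − 3 = -3
C2: 2C, 1H, 1O → 0 − 1 + 1 = 0
C3: 2C, 1F, 1Cl → 0 + 1 + 1 = +2
C4: 2C, 1H, 1Cl → 0 − 1 + 1 = 0
C5: 1C, 1H, 1Cl, 1Br → 0 − 1 + 1 + 1 = +1
The most oxidised carbon is C3 at +2.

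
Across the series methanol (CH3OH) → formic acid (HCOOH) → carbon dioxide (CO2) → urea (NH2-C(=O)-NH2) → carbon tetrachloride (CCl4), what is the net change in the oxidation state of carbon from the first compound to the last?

+6

Carbon oxidation states along the series — methanol: -2, formic acid: +2, carbon dioxide: +4, urea: +4, carbon tetrachloride: +4.
Net change = +4 − (-2) = +6.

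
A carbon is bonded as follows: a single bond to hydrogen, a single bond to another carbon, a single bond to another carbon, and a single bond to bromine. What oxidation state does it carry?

Count +1 for every bond to an atom more electronegative than carbon and −1 for every bond to one less electronegative; C–C bonds are 0.
The carbon has one bond to C (0), one bond to C (0), one bond to Br (+1), one bond to H (-1).
Oxidation state = 0 + 0 + 1 − 1 = 0.

0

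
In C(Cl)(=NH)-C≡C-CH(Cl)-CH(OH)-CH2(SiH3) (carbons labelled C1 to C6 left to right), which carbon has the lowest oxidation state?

Tallying each carbon's bonds:
C1: 1C, 2N, 1Cl → 0 + 2 + 1 = +3
C2: 4C → 0 = 0
C3: 4C → 0 = 0
C4: 2C, 1H, 1Cl → 0 − 1 + 1 = 0
C5: 2C, 1H, 1O → 0 − 1 + 1 = 0
C6: 1C, 2H, 1Si → 0 − 2 − 1 = -3
The most reduced carbon is C6 at -3.

C6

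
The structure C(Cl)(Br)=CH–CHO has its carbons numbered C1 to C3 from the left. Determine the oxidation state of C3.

Count +1 for every bond to an atom more electronegative than carbon and −1 for every bond to one less electronegative; C–C bonds are 0.
C3 has one bond to C (0), one bond to H (-1), a double bond to O (2×+1 = +2).
Oxidation state = 0 − 1 + 2 = +1.

+1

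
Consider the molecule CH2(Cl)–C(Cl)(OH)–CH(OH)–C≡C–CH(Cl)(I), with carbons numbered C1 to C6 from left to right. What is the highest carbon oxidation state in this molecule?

Tallying each carbon's bonds:
C1: 1C, 2H, 1Cl → 0 − 2 + 1 = -1
C2: 2C, 1O, 1Cl → 0 + 1 + 1 = +2
C3: 2C, 1H, 1O → 0 − 1 + 1 = 0
C4: 4C → 0 = 0
C5: 4C → 0 = 0
C6: 1C, 1H, 1Cl, 1I → 0 − 1 + 1 + 1 = +1
The highest value is +2.

+2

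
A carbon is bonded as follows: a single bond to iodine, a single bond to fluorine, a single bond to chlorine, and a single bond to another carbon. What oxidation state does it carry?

+3

The carbon has one bond to C (0), one bond to F (+1), one bond to Cl (+1), one bond to I (+1).
Oxidation state = 0 + 1 + 1 + 1 = +3.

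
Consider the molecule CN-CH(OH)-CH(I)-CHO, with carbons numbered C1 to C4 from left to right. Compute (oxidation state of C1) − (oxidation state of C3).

+3

C1: 1C, 3N → 0 + 3 = +3
C3: 2C, 1H, 1I → 0 − 1 + 1 = 0
Difference: +3 − (0) = +3.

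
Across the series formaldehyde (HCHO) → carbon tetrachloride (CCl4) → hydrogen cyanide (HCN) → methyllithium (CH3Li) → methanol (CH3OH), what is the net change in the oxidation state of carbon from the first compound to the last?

-2

Carbon oxidation states along the series — formaldehyde: 0, carbon tetrachloride: +4, hydrogen cyanide: +2, methyllithium: -4, methanol: -2.
Net change = -2 − (0) = -2.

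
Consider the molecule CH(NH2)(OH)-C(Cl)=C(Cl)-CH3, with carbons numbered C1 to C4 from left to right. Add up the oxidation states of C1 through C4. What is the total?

Each bond to a more electronegative atom (O, N, halogen) counts +1, each bond to a less electronegative atom (H, metal, B, Si) counts −1, and each C–C bond counts 0. Tallying each carbon:
C1: 1C, 1H, 1O, 1N → 0 − 1 + 1 + 1 = +1
C2: 3C, 1Cl → 0 + 1 = +1
C3: 3C, 1Cl → 0 + 1 = +1
C4: 1C, 3H → 0 − 3 = -3
Sum = +1 + 1 + 1 − 3 = 0.

0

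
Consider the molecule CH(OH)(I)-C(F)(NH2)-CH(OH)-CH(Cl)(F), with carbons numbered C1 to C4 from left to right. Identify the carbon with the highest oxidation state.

Bonds to more-electronegative neighbours contribute +1 each, bonds to H or metals contribute −1 each, and C–C bonds contribute 0. Tallying each carbon:
C1: 1C, 1H, 1O, 1I → 0 − 1 + 1 + 1 = +1
C2: 2C, 1N, 1F → 0 + 1 + 1 = +2
C3: 2C, 1H, 1O → 0 − 1 + 1 = 0
C4: 1C, 1H, 1F, 1Cl → 0 − 1 + 1 + 1 = +1
The most oxidised carbon is C2 at +2.

C2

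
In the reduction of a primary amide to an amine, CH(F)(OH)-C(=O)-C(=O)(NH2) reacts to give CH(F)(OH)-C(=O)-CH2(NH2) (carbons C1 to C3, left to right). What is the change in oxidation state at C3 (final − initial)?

Before: C3 has 1 bond to C, 2 bonds to O, 1 bond to N → oxidation state +3.
After: C3 has 1 bond to C, 2 bonds to H, 1 bond to N → oxidation state -1.
Δ = -1 − (+3) = -4, so this is a reduction at C3.

-4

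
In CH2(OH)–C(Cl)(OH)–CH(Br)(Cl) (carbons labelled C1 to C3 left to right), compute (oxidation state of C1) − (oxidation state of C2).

-3

C1: 1C, 2H, 1O → 0 − 2 + 1 = -1
C2: 2C, 1O, 1Cl → 0 + 1 + 1 = +2
Difference: -1 − (+2) = -3.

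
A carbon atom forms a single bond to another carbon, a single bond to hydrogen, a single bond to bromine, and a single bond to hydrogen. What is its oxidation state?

-1

The carbon has one bond to C (0), one bond to H (-1), one bond to Br (+1), one bond to H (-1).
Oxidation state = 0 − 1 + 1 − 1 = -1.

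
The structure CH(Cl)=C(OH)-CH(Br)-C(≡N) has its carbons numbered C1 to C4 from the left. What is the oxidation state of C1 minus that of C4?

-3

C1: 2C, 1H, 1Cl → 0 − 1 + 1 = 0
C4: 1C, 3N → 0 + 3 = +3
Difference: 0 − (+3) = -3.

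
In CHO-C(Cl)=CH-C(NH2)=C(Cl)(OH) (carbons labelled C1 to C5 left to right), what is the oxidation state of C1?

Each bond to a more electronegative atom (O, N, halogen) counts +1, each bond to a less electronegative atom (H, metal, B, Si) counts −1, and each C–C bond counts 0.
C1 has one bond to C (0), one bond to H (-1), a double bond to O (2×+1 = +2).
Oxidation state = 0 − 1 + 2 = +1.

+1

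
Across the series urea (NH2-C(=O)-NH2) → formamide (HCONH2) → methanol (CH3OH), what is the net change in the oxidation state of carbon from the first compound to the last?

Carbon oxidation states along the series — urea: +4, formamide: +2, methanol: -2.
Net change = -2 − (+4) = -6.

-6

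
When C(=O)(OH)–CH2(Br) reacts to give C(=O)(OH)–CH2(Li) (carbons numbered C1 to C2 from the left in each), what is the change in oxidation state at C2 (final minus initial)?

Before: C2 has 1 bond to C, 2 bonds to H, 1 bond to Br → oxidation state -1.
After: C2 has 1 bond to C, 2 bonds to H, 1 bond to Li → oxidation state -3.
Δ = -3 − (-1) = -2, so this is a reduction at C2.

-2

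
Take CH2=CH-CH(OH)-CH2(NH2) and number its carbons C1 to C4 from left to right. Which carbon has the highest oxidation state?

Tallying each carbon's bonds:
C1: 2C, 2H → 0 − 2 = -2
C2: 3C, 1H → 0 − 1 = -1
C3: 2C, 1H, 1O → 0 − 1 + 1 = 0
C4: 1C, 2H, 1N → 0 − 2 + 1 = -1
The most oxidised carbon is C3 at 0.

C3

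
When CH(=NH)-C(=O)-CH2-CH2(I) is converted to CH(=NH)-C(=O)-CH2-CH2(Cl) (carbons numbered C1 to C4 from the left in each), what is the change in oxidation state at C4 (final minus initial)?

Before: C4 has 1 bond to C, 2 bonds to H, 1 bond to I → oxidation state -1.
After: C4 has 1 bond to C, 2 bonds to H, 1 bond to Cl → oxidation state -1.
Δ = -1 − (-1) = 0, so no net redox change at C4.

0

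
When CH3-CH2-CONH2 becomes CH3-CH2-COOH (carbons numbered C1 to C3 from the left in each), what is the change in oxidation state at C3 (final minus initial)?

Before: C3 has 1 bond to C, 2 bonds to O, 1 bond to N → oxidation state +3.
After: C3 has 1 bond to C, 3 bonds to O → oxidation state +3.
Δ = +3 − (+3) = 0, so no net redox change at C3.

0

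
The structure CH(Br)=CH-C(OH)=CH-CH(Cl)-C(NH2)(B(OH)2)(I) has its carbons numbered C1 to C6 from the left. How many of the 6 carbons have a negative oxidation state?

Tallying each carbon's bonds:
C1: 2C, 1H, 1Br → 0 − 1 + 1 = 0
C2: 3C, 1H → 0 − 1 = -1
C3: 3C, 1O → 0 + 1 = +1
C4: 3C, 1H → 0 − 1 = -1
C5: 2C, 1H, 1Cl → 0 − 1 + 1 = 0
C6: 1C, 1N, 1I, 1B → 0 + 1 + 1 − 1 = +1
2 carbons (C2, C4) meet the condition.

2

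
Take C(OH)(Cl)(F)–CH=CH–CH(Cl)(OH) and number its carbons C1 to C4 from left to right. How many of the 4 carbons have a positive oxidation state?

2

Tallying each carbon's bonds:
C1: 1C, 1O, 1F, 1Cl → 0 + 1 + 1 + 1 = +3
C2: 3C, 1H → 0 − 1 = -1
C3: 3C, 1H → 0 − 1 = -1
C4: 1C, 1H, 1O, 1Cl → 0 − 1 + 1 + 1 = +1
2 carbons (C1, C4) meet the condition.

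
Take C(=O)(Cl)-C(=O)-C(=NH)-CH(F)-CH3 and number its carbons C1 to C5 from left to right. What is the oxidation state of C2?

C2 has one bond to C (0), one bond to C (0), a double bond to O (2×+1 = +2).
Oxidation state = 0 + 0 + 2 = +2.

+2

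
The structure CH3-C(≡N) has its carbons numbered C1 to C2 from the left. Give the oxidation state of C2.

C2 has one bond to C (0), a triple bond to N (3×+1 = +3).
Oxidation state = 0 + 3 = +3.

+3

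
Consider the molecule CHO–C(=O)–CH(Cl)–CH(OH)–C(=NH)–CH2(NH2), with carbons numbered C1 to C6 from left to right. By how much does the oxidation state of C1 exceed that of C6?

+2

C1: 1C, 1H, 2O → 0 − 1 + 2 = +1
C6: 1C, 2H, 1N → 0 − 2 + 1 = -1
Difference: +1 − (-1) = +2.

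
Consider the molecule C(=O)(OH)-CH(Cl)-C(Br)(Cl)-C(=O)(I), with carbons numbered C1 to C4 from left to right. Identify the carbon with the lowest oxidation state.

Count +1 for every bond to an atom more electronegative than carbon and −1 for every bond to one less electronegative; C–C bonds are 0. Tallying each carbon:
C1: 1C, 3O → 0 + 3 = +3
C2: 2C, 1H, 1Cl → 0 − 1 + 1 = 0
C3: 2C, 1Cl, 1Br → 0 + 1 + 1 = +2
C4: 1C, 2O, 1I → 0 + 2 + 1 = +3
The most reduced carbon is C2 at 0.

C2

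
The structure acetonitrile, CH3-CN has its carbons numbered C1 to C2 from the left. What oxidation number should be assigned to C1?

Bonds to more-electronegative neighbours contribute +1 each, bonds to H or metals contribute −1 each, and C–C bonds contribute 0.
C1 has one bond to H (-1), one bond to H (-1), one bond to H (-1), one bond to C (0).
Oxidation state = -1 − 1 − 1 + 0 = -3.

-3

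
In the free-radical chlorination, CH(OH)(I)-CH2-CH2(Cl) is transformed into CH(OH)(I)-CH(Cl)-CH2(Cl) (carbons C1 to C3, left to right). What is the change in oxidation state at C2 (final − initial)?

+2

Before: C2 has 2 bonds to C, 2 bonds to H → oxidation state -2.
After: C2 has 2 bonds to C, 1 bond to H, 1 bond to Cl → oxidation state 0.
Δ = 0 − (-2) = +2, so this is an oxidation at C2.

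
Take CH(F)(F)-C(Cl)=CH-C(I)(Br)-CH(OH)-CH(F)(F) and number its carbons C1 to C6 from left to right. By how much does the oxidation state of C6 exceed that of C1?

C6: 1C, 1H, 2F → 0 − 1 + 2 = +1
C1: 1C, 1H, 2F → 0 − 1 + 2 = +1
Difference: +1 − (+1) = 0.

0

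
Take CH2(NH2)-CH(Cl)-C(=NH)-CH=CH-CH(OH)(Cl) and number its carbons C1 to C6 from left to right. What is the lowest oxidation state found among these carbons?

Tallying each carbon's bonds:
C1: 1C, 2H, 1N → 0 − 2 + 1 = -1
C2: 2C, 1H, 1Cl → 0 − 1 + 1 = 0
C3: 2C, 2N → 0 + 2 = +2
C4: 3C, 1H → 0 − 1 = -1
C5: 3C, 1H → 0 − 1 = -1
C6: 1C, 1H, 1O, 1Cl → 0 − 1 + 1 + 1 = +1
The lowest value is -1.

-1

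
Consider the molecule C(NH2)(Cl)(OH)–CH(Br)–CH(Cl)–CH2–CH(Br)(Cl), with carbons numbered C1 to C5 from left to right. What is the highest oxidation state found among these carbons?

Tallying each carbon's bonds:
C1: 1C, 1O, 1N, 1Cl → 0 + 1 + 1 + 1 = +3
C2: 2C, 1H, 1Br → 0 − 1 + 1 = 0
C3: 2C, 1H, 1Cl → 0 − 1 + 1 = 0
C4: 2C, 2H → 0 − 2 = -2
C5: 1C, 1H, 1Cl, 1Br → 0 − 1 + 1 + 1 = +1
The highest value is +3.

+3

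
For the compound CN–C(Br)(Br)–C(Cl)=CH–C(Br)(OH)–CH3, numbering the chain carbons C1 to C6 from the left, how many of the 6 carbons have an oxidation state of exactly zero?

0

Assign +1 per bond to O/N/halogen, −1 per bond to H or an electropositive element, and 0 per bond to carbon. Tallying each carbon:
C1: 1C, 3N → 0 + 3 = +3
C2: 2C, 2Br → 0 + 2 = +2
C3: 3C, 1Cl → 0 + 1 = +1
C4: 3C, 1H → 0 − 1 = -1
C5: 2C, 1O, 1Br → 0 + 1 + 1 = +2
C6: 1C, 3H → 0 − 3 = -3
0 carbons meet the condition.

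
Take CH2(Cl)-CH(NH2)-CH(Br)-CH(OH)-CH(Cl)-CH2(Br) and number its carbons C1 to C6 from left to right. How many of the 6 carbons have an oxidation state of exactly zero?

Count +1 for every bond to an atom more electronegative than carbon and −1 for every bond to one less electronegative; C–C bonds are 0. Tallying each carbon:
C1: 1C, 2H, 1Cl → 0 − 2 + 1 = -1
C2: 2C, 1H, 1N → 0 − 1 + 1 = 0
C3: 2C, 1H, 1Br → 0 − 1 + 1 = 0
C4: 2C, 1H, 1O → 0 − 1 + 1 = 0
C5: 2C, 1H, 1Cl → 0 − 1 + 1 = 0
C6: 1C, 2H, 1Br → 0 − 2 + 1 = -1
4 carbons (C2, C3, C4, C5) meet the condition.

4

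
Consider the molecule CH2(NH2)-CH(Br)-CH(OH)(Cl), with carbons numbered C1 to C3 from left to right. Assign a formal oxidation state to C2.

0

Each bond to a more electronegative atom (O, N, halogen) counts +1, each bond to a less electronegative atom (H, metal, B, Si) counts −1, and each C–C bond counts 0.
C2 has one bond to C (0), one bond to C (0), one bond to Br (+1), one bond to H (-1).
Oxidation state = 0 + 0 + 1 − 1 = 0.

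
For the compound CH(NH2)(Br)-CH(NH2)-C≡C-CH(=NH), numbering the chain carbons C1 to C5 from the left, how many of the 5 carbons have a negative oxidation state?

0

Each bond to a more electronegative atom (O, N, halogen) counts +1, each bond to a less electronegative atom (H, metal, B, Si) counts −1, and each C–C bond counts 0. Tallying each carbon:
C1: 1C, 1H, 1N, 1Br → 0 − 1 + 1 + 1 = +1
C2: 2C, 1H, 1N → 0 − 1 + 1 = 0
C3: 4C → 0 = 0
C4: 4C → 0 = 0
C5: 1C, 1H, 2N → 0 − 1 + 2 = +1
0 carbons meet the condition.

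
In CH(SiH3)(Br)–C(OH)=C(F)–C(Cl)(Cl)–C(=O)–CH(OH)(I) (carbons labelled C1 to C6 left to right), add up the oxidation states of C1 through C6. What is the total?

+6

Tallying each carbon's bonds:
C1: 1C, 1H, 1Br, 1Si → 0 − 1 + 1 − 1 = -1
C2: 3C, 1O → 0 + 1 = +1
C3: 3C, 1F → 0 + 1 = +1
C4: 2C, 2Cl → 0 + 2 = +2
C5: 2C, 2O → 0 + 2 = +2
C6: 1C, 1H, 1O, 1I → 0 − 1 + 1 + 1 = +1
Sum = -1 + 1 + 1 + 2 + 2 + 1 = +6.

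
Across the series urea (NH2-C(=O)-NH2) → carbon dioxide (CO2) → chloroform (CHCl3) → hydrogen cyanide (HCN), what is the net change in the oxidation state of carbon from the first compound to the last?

-2

Carbon oxidation states along the series — urea: +4, carbon dioxide: +4, chloroform: +2, hydrogen cyanide: +2.
Net change = +2 − (+4) = -2.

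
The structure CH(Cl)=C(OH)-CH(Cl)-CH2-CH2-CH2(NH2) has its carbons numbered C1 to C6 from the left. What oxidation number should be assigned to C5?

-2

Count +1 for every bond to an atom more electronegative than carbon and −1 for every bond to one less electronegative; C–C bonds are 0.
C5 has one bond to C (0), one bond to C (0), one bond to H (-1), one bond to H (-1).
Oxidation state = 0 + 0 − 1 − 1 = -2.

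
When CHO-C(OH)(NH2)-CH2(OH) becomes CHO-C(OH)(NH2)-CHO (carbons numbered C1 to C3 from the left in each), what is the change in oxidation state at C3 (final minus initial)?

Before: C3 has 1 bond to C, 2 bonds to H, 1 bond to O → oxidation state -1.
After: C3 has 1 bond to C, 1 bond to H, 2 bonds to O → oxidation state +1.
Δ = +1 − (-1) = +2, so this is an oxidation at C3.

+2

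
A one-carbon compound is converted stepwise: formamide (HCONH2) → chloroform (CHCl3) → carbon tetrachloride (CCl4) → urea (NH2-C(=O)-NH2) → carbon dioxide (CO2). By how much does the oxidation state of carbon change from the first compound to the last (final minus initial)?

+2

Carbon oxidation states along the series — formamide: +2, chloroform: +2, carbon tetrachloride: +4, urea: +4, carbon dioxide: +4.
Net change = +4 − (+2) = +2.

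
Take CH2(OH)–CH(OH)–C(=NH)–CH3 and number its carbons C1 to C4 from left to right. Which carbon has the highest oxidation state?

Tallying each carbon's bonds:
C1: 1C, 2H, 1O → 0 − 2 + 1 = -1
C2: 2C, 1H, 1O → 0 − 1 + 1 = 0
C3: 2C, 2N → 0 + 2 = +2
C4: 1C, 3H → 0 − 3 = -3
The most oxidised carbon is C3 at +2.

C3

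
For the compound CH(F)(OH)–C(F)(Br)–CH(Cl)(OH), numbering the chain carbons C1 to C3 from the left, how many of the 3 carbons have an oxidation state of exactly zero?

0

Tallying each carbon's bonds:
C1: 1C, 1H, 1O, 1F → 0 − 1 + 1 + 1 = +1
C2: 2C, 1F, 1Br → 0 + 1 + 1 = +2
C3: 1C, 1H, 1O, 1Cl → 0 − 1 + 1 + 1 = +1
0 carbons meet the condition.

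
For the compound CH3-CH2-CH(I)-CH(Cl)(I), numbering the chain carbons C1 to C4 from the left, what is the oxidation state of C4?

C4 has one bond to C (0), one bond to Cl (+1), one bond to H (-1), one bond to I (+1).
Oxidation state = 0 + 1 − 1 + 1 = +1.

+1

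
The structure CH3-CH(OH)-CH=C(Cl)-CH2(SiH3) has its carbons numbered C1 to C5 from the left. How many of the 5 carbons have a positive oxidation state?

1

Tallying each carbon's bonds:
C1: 1C, 3H → 0 − 3 = -3
C2: 2C, 1H, 1O → 0 − 1 + 1 = 0
C3: 3C, 1H → 0 − 1 = -1
C4: 3C, 1Cl → 0 + 1 = +1
C5: 1C, 2H, 1Si → 0 − 2 − 1 = -3
1 carbon (C4) meets the condition.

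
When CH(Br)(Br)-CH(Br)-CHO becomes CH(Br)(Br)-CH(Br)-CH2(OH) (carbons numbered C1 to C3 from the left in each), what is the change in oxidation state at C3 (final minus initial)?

Before: C3 has 1 bond to C, 1 bond to H, 2 bonds to O → oxidation state +1.
After: C3 has 1 bond to C, 2 bonds to H, 1 bond to O → oxidation state -1.
Δ = -1 − (+1) = -2, so this is a reduction at C3.

-2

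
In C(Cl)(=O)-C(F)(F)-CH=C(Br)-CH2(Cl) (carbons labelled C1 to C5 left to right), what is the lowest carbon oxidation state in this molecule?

Tallying each carbon's bonds:
C1: 1C, 2O, 1Cl → 0 + 2 + 1 = +3
C2: 2C, 2F → 0 + 2 = +2
C3: 3C, 1H → 0 − 1 = -1
C4: 3C, 1Br → 0 + 1 = +1
C5: 1C, 2H, 1Cl → 0 − 2 + 1 = -1
The lowest value is -1.

-1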